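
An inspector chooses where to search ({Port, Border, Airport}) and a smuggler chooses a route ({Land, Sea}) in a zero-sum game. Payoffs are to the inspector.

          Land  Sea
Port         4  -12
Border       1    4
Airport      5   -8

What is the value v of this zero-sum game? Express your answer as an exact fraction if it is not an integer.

7/4

Row minima: Port → -12, Border → 1, Airport → -8; maximin = 1.
Column maxima: Land → 5, Sea → 4; minimax = 4.
1 ≠ 4, so there is no saddle point; optimal play is mixed.
Port is strictly dominated by Airport, so the inspector never plays it.
On the remaining 2×2 (Border, Airport vs Land, Sea):
Let the inspector play Border with probability p. Expected payoff against Land: 1p + 5(1−p) = −4p + 5; against Sea: 4p + (-8)(1−p) = 12p − 8.
Setting these equal: −4p + 5 = 12p − 8 ⇒ −16p = -13 ⇒ p = 13/16, and the value is (-4)·(13/16) + 5 = 7/4.
For the smuggler: with q = P(Land), equating Border's and Airport's payoffs gives −3q + 4 = 13q − 8 ⇒ q = 3/4.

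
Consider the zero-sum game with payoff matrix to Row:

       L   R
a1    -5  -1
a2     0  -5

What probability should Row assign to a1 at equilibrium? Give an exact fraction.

Row minima: a1 → -5, a2 → -5; maximin = -5.
Column maxima: L → 0, R → -1; minimax = -1.
-5 ≠ -1, so there is no saddle point; optimal play is mixed.
Let Row play a1 with probability p. Expected payoff against L: (-5)p + 0(1−p) = −5p; against R: (-1)p + (-5)(1−p) = 4p − 5.
Setting these equal: −5p = 4p − 5 ⇒ −9p = -5 ⇒ p = 5/9, and the value is (-5)·(5/9) = -25/9.
For Column: with q = P(L), equating a1's and a2's payoffs gives −4q − 1 = 5q − 5 ⇒ q = 4/9.

5/9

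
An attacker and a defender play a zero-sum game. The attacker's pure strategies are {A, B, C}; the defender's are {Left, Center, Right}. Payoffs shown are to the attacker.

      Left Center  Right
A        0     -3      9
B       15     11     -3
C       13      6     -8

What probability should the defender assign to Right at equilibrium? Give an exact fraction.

Row minima: A → -3, B → -3, C → -8; maximin = -3.
Column maxima: Left → 15, Center → 11, Right → 9; minimax = 9.
-3 ≠ 9, so there is no saddle point; optimal play is mixed.
C is strictly dominated by B, so the attacker never plays it.
Left is strictly dominated by Center (it gives the attacker strictly more in every row), so the defender never plays it.
On the remaining 2×2 (A, B vs Center, Right):
Let the attacker play A with probability p. Expected payoff against Center: (-3)p + 11(1−p) = −14p + 11; against Right: 9p + (-3)(1−p) = 12p − 3.
Setting these equal: −14p + 11 = 12p − 3 ⇒ −26p = -14 ⇒ p = 7/13, and the value is (-14)·(7/13) + 11 = 45/13.
For the defender: with q = P(Center), equating A's and B's payoffs gives −12q + 9 = 14q − 3 ⇒ q = 6/13.

7/13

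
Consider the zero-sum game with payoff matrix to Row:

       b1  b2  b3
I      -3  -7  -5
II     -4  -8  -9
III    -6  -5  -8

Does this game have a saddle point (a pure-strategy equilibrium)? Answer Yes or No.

No

Row minima: I → -7, II → -9, III → -8; maximin = -7.
Column maxima: b1 → -3, b2 → -5, b3 → -5; minimax = -5.
-7 ≠ -5, so no pure-strategy equilibrium exists.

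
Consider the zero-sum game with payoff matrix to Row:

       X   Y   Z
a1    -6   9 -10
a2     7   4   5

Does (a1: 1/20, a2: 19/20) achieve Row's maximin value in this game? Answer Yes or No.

Yes

Against X this mix gives (1/20)·(-6) + (19/20)·7 = 127/20.
Against Y this mix gives (1/20)·9 + (19/20)·4 = 17/4.
Against Z this mix gives (1/20)·(-10) + (19/20)·5 = 17/4.
All of Column's active replies (Y, Z) yield 17/4, and no column does worse for Row. The mix makes Column indifferent and guarantees 17/4, so it is optimal.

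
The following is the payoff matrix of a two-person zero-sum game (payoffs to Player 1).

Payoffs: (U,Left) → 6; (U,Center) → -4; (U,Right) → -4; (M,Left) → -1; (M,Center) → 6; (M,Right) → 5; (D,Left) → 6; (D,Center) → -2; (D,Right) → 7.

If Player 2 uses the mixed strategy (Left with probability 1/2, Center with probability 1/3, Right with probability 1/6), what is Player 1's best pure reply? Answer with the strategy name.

D

Expected payoff of U: (1/2)·6 + (1/3)·(-4) + (1/6)·(-4) = 1.
Expected payoff of M: (1/2)·(-1) + (1/3)·6 + (1/6)·5 = 7/3.
Expected payoff of D: (1/2)·6 + (1/3)·(-2) + (1/6)·7 = 7/2.
The largest is 7/2, so Player 1's best response is D.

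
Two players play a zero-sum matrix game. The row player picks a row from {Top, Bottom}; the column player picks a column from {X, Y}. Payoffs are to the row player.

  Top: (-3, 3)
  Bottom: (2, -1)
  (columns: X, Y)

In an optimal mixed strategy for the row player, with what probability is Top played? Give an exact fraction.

Row minima: Top → -3, Bottom → -1; maximin = -1.
Column maxima: X → 2, Y → 3; minimax = 2.
-1 ≠ 2, so there is no saddle point; optimal play is mixed.
Let the row player play Top with probability p. Expected payoff against X: (-3)p + 2(1−p) = −5p + 2; against Y: 3p + (-1)(1−p) = 4p − 1.
Setting these equal: −5p + 2 = 4p − 1 ⇒ −9p = -3 ⇒ p = 1/3, and the value is (-5)·(1/3) + 2 = 1/3.
For the column player: with q = P(X), equating Top's and Bottom's payoffs gives −6q + 3 = 3q − 1 ⇒ q = 4/9.

1/3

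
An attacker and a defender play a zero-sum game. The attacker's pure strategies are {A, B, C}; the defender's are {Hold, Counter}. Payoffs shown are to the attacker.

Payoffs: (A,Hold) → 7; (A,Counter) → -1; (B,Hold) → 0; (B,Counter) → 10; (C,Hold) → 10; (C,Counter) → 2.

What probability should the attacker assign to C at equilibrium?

Row minima: A → -1, B → 0, C → 2; maximin = 2.
Column maxima: Hold → 10, Counter → 10; minimax = 10.
2 ≠ 10, so there is no saddle point; optimal play is mixed.
A is strictly dominated by C, so the attacker never plays it.
On the remaining 2×2 (B, C vs Hold, Counter):
Let the attacker play B with probability p. Expected payoff against Hold: 0p + 10(1−p) = −10p + 10; against Counter: 10p + 2(1−p) = 8p + 2.
Setting these equal: −10p + 10 = 8p + 2 ⇒ −18p = -8 ⇒ p = 4/9, and the value is (-10)·(4/9) + 10 = 50/9.
For the defender: with q = P(Hold), equating B's and C's payoffs gives −10q + 10 = 8q + 2 ⇒ q = 4/9.

5/9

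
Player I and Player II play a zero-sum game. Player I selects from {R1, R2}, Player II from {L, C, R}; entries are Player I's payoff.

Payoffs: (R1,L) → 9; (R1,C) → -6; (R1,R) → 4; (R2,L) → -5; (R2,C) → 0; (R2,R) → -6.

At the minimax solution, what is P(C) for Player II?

Row minima: R1 → -6, R2 → -6; maximin = -6.
Column maxima: L → 9, C → 0, R → 4; minimax = 0.
-6 ≠ 0, so there is no saddle point; optimal play is mixed.
L is strictly dominated by R (it gives Player I strictly more in every row), so Player II never plays it.
On the remaining 2×2 (R1, R2 vs C, R):
Let Player I play R1 with probability p. Expected payoff against C: (-6)p + 0(1−p) = −6p; against R: 4p + (-6)(1−p) = 10p − 6.
Setting these equal: −6p = 10p − 6 ⇒ −16p = -6 ⇒ p = 3/8, and the value is (-6)·(3/8) = -9/4.
For Player II: with q = P(C), equating R1's and R2's payoffs gives −10q + 4 = 6q − 6 ⇒ q = 5/8.

5/8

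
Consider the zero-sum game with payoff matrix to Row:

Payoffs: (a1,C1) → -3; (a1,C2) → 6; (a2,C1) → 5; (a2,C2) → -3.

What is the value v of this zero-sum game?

Row minima: a1 → -3, a2 → -3; maximin = -3.
Column maxima: C1 → 5, C2 → 6; minimax = 5.
-3 ≠ 5, so there is no saddle point; optimal play is mixed.
Let Row play a1 with probability p. Expected payoff against C1: (-3)p + 5(1−p) = −8p + 5; against C2: 6p + (-3)(1−p) = 9p − 3.
Setting these equal: −8p + 5 = 9p − 3 ⇒ −17p = -8 ⇒ p = 8/17, and the value is (-8)·(8/17) + 5 = 21/17.
For Column: with q = P(C1), equating a1's and a2's payoffs gives −9q + 6 = 8q − 3 ⇒ q = 9/17.

21/17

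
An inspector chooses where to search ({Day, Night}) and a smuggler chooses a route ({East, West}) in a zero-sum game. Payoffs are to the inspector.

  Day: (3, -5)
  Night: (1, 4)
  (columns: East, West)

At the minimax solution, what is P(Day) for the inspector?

3/11

Row minima: Day → -5, Night → 1; maximin = 1.
Column maxima: East → 3, West → 4; minimax = 3.
1 ≠ 3, so there is no saddle point; optimal play is mixed.
Let the inspector play Day with probability p. Expected payoff against East: 3p + 1(1−p) = 2p + 1; against West: (-5)p + 4(1−p) = −9p + 4.
Setting these equal: 2p + 1 = −9p + 4 ⇒ 11p = 3 ⇒ p = 3/11, and the value is (2)·(3/11) + 1 = 17/11.
For the smuggler: with q = P(East), equating Day's and Night's payoffs gives 8q − 5 = −3q + 4 ⇒ q = 9/11.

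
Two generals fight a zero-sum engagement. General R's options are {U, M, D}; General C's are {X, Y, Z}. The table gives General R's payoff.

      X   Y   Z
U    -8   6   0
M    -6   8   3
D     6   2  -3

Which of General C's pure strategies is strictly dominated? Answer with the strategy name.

Z holds General R's payoff strictly below Y in every row: 0 < 6, 3 < 8, -3 < 2.
So Y is strictly dominated for General C.

Y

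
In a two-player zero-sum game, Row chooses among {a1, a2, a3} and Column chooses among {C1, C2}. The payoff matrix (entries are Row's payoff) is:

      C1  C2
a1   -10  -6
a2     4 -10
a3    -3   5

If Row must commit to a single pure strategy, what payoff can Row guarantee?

Row minima: a1 → -10, a2 → -10, a3 → -3.
The best of these is -3.

-3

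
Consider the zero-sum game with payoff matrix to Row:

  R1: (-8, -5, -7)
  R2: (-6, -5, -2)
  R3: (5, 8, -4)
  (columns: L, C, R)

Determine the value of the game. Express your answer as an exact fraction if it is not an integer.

-34/13

Row minima: R1 → -8, R2 → -6, R3 → -4; maximin = -4.
Column maxima: L → 5, C → 8, R → -2; minimax = -2.
-4 ≠ -2, so there is no saddle point; optimal play is mixed.
R1 is strictly dominated by R3, so Row never plays it.
C is strictly dominated by L (it gives Row strictly more in every row), so Column never plays it.
On the remaining 2×2 (R2, R3 vs L, R):
Let Row play R2 with probability p. Expected payoff against L: (-6)p + 5(1−p) = −11p + 5; against R: (-2)p + (-4)(1−p) = 2p − 4.
Setting these equal: −11p + 5 = 2p − 4 ⇒ −13p = -9 ⇒ p = 9/13, and the value is (-11)·(9/13) + 5 = -34/13.
For Column: with q = P(L), equating R2's and R3's payoffs gives −4q − 2 = 9q − 4 ⇒ q = 2/13.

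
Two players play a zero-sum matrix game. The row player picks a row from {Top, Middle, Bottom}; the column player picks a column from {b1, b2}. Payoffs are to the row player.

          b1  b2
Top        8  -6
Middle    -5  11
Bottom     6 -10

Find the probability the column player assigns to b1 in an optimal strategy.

Row minima: Top → -6, Middle → -5, Bottom → -10; maximin = -5.
Column maxima: b1 → 8, b2 → 11; minimax = 8.
-5 ≠ 8, so there is no saddle point; optimal play is mixed.
Bottom is strictly dominated by Top, so the row player never plays it.
On the remaining 2×2 (Top, Middle vs b1, b2):
Let the row player play Top with probability p. Expected payoff against b1: 8p + (-5)(1−p) = 13p − 5; against b2: (-6)p + 11(1−p) = −17p + 11.
Setting these equal: 13p − 5 = −17p + 11 ⇒ 30p = 16 ⇒ p = 8/15, and the value is (13)·(8/15) − 5 = 29/15.
For the column player: with q = P(b1), equating Top's and Middle's payoffs gives 14q − 6 = −16q + 11 ⇒ q = 17/30.

17/30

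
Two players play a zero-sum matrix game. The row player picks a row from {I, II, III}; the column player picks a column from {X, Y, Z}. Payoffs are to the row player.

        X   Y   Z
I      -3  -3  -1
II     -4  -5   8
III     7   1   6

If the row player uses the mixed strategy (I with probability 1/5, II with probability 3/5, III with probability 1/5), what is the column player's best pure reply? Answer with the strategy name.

If the column player plays X, the row player's expected payoff is (1/5)·(-3) + (3/5)·(-4) + (1/5)·7 = -8/5.
If the column player plays Y, the row player's expected payoff is (1/5)·(-3) + (3/5)·(-5) + (1/5)·1 = -17/5.
If the column player plays Z, the row player's expected payoff is (1/5)·(-1) + (3/5)·8 + (1/5)·6 = 29/5.
The column player minimizes the row player's payoff; the smallest is -17/5, so the best response is Y.

Y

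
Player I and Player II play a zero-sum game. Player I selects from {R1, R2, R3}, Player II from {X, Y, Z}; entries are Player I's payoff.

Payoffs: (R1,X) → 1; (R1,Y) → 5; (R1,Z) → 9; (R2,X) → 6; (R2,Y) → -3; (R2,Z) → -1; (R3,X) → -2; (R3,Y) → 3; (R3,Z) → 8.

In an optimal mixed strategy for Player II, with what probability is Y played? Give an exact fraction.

5/13

Row minima: R1 → 1, R2 → -3, R3 → -2; maximin = 1.
Column maxima: X → 6, Y → 5, Z → 9; minimax = 5.
1 ≠ 5, so there is no saddle point; optimal play is mixed.
R3 is strictly dominated by R1, so Player I never plays it.
Z is strictly dominated by Y (it gives Player I strictly more in every row), so Player II never plays it.
On the remaining 2×2 (R1, R2 vs X, Y):
Let Player I play R1 with probability p. Expected payoff against X: 1p + 6(1−p) = −5p + 6; against Y: 5p + (-3)(1−p) = 8p − 3.
Setting these equal: −5p + 6 = 8p − 3 ⇒ −13p = -9 ⇒ p = 9/13, and the value is (-5)·(9/13) + 6 = 33/13.
For Player II: with q = P(X), equating R1's and R2's payoffs gives −4q + 5 = 9q − 3 ⇒ q = 8/13.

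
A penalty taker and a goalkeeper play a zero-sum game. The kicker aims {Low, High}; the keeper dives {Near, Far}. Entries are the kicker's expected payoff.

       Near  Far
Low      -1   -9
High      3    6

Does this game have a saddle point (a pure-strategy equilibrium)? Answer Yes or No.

Yes

Row minima: Low → -9, High → 3; maximin = 3.
Column maxima: Near → 3, Far → 6; minimax = 3.
maximin = minimax = 3, so a saddle point exists.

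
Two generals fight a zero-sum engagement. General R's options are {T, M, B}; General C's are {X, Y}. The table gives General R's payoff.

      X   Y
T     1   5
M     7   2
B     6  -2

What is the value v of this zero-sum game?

11/3

Row minima: T → 1, M → 2, B → -2; maximin = 2.
Column maxima: X → 7, Y → 5; minimax = 5.
2 ≠ 5, so there is no saddle point; optimal play is mixed.
B is strictly dominated by M, so General R never plays it.
On the remaining 2×2 (T, M vs X, Y):
Let General R play T with probability p. Expected payoff against X: 1p + 7(1−p) = −6p + 7; against Y: 5p + 2(1−p) = 3p + 2.
Setting these equal: −6p + 7 = 3p + 2 ⇒ −9p = -5 ⇒ p = 5/9, and the value is (-6)·(5/9) + 7 = 11/3.
For General C: with q = P(X), equating T's and M's payoffs gives −4q + 5 = 5q + 2 ⇒ q = 1/3.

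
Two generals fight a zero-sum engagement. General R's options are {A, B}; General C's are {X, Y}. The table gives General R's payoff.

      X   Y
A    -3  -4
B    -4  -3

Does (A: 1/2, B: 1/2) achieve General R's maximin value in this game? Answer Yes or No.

Yes

Against X this mix gives (1/2)·(-3) + (1/2)·(-4) = -7/2.
Against Y this mix gives (1/2)·(-4) + (1/2)·(-3) = -7/2.
All of General C's active replies (X, Y) yield -7/2, and no column does worse for General R. The mix makes General C indifferent and guarantees -7/2, so it is optimal.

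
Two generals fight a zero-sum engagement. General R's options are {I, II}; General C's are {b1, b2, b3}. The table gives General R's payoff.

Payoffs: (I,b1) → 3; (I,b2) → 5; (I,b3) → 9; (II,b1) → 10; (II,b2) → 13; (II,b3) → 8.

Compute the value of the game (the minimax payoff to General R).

33/4

Row minima: I → 3, II → 8; maximin = 8.
Column maxima: b1 → 10, b2 → 13, b3 → 9; minimax = 9.
8 ≠ 9, so there is no saddle point; optimal play is mixed.
b2 is strictly dominated by b1 (it gives General R strictly more in every row), so General C never plays it.
On the remaining 2×2 (I, II vs b1, b3):
Let General R play I with probability p. Expected payoff against b1: 3p + 10(1−p) = −7p + 10; against b3: 9p + 8(1−p) = p + 8.
Setting these equal: −7p + 10 = p + 8 ⇒ −8p = -2 ⇒ p = 1/4, and the value is (-7)·(1/4) + 10 = 33/4.
For General C: with q = P(b1), equating I's and II's payoffs gives −6q + 9 = 2q + 8 ⇒ q = 1/8.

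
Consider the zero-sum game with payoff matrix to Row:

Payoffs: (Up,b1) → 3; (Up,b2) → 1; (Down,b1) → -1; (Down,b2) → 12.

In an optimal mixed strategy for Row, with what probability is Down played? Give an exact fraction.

2/15

Row minima: Up → 1, Down → -1; maximin = 1.
Column maxima: b1 → 3, b2 → 12; minimax = 3.
1 ≠ 3, so there is no saddle point; optimal play is mixed.
Let Row play Up with probability p. Expected payoff against b1: 3p + (-1)(1−p) = 4p − 1; against b2: 1p + 12(1−p) = −11p + 12.
Setting these equal: 4p − 1 = −11p + 12 ⇒ 15p = 13 ⇒ p = 13/15, and the value is (4)·(13/15) − 1 = 37/15.
For Column: with q = P(b1), equating Up's and Down's payoffs gives 2q + 1 = −13q + 12 ⇒ q = 11/15.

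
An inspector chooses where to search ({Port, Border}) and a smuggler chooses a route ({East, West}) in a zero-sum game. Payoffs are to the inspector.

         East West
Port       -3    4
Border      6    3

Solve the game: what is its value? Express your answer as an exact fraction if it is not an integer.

33/10

Row minima: Port → -3, Border → 3; maximin = 3.
Column maxima: East → 6, West → 4; minimax = 4.
3 ≠ 4, so there is no saddle point; optimal play is mixed.
Let the inspector play Port with probability p. Expected payoff against East: (-3)p + 6(1−p) = −9p + 6; against West: 4p + 3(1−p) = p + 3.
Setting these equal: −9p + 6 = p + 3 ⇒ −10p = -3 ⇒ p = 3/10, and the value is (-9)·(3/10) + 6 = 33/10.
For the smuggler: with q = P(East), equating Port's and Border's payoffs gives −7q + 4 = 3q + 3 ⇒ q = 1/10.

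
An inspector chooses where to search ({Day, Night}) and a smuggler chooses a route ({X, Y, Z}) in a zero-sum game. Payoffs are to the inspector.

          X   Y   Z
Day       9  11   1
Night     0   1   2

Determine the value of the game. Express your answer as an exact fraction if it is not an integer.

Row minima: Day → 1, Night → 0; maximin = 1.
Column maxima: X → 9, Y → 11, Z → 2; minimax = 2.
1 ≠ 2, so there is no saddle point; optimal play is mixed.
Y is strictly dominated by X (it gives the inspector strictly more in every row), so the smuggler never plays it.
On the remaining 2×2 (Day, Night vs X, Z):
Let the inspector play Day with probability p. Expected payoff against X: 9p + 0(1−p) = 9p; against Z: 1p + 2(1−p) = −p + 2.
Setting these equal: 9p = −p + 2 ⇒ 10p = 2 ⇒ p = 1/5, and the value is (9)·(1/5) = 9/5.
For the smuggler: with q = P(X), equating Day's and Night's payoffs gives 8q + 1 = −2q + 2 ⇒ q = 1/10.

9/5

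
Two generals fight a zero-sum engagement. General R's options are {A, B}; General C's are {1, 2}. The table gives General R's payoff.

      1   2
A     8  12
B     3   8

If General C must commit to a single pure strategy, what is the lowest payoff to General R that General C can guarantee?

8

Column maxima: 1 → 8, 2 → 12.
The smallest of these is 8.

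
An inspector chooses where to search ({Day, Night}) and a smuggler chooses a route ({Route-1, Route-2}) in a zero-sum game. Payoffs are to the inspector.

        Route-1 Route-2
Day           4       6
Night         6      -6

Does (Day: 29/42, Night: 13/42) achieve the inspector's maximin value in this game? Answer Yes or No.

Against Route-1 this mix gives (29/42)·4 + (13/42)·6 = 97/21.
Against Route-2 this mix gives (29/42)·6 + (13/42)·(-6) = 16/7.
The smuggler will play Route-2, holding the inspector to 16/7. Shifting weight toward the row that does better against Route-2 would raise this floor (the equalizing mix achieves 30/7 against both Route-2 and Route-1), so the proposed strategy is not optimal.

No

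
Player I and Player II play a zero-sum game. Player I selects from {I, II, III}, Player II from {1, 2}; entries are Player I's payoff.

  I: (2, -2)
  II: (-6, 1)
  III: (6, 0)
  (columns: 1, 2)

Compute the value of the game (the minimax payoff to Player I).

6/13

Row minima: I → -2, II → -6, III → 0; maximin = 0.
Column maxima: 1 → 6, 2 → 1; minimax = 1.
0 ≠ 1, so there is no saddle point; optimal play is mixed.
I is strictly dominated by III, so Player I never plays it.
On the remaining 2×2 (II, III vs 1, 2):
Let Player I play II with probability p. Expected payoff against 1: (-6)p + 6(1−p) = −12p + 6; against 2: 1p + 0(1−p) = p.
Setting these equal: −12p + 6 = p ⇒ −13p = -6 ⇒ p = 6/13, and the value is (-12)·(6/13) + 6 = 6/13.
For Player II: with q = P(1), equating II's and III's payoffs gives −7q + 1 = 6q ⇒ q = 1/13.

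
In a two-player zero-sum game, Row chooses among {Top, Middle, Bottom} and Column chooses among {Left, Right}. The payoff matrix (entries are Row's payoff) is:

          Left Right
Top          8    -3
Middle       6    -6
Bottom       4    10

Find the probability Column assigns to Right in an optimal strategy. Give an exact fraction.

Row minima: Top → -3, Middle → -6, Bottom → 4; maximin = 4.
Column maxima: Left → 8, Right → 10; minimax = 8.
4 ≠ 8, so there is no saddle point; optimal play is mixed.
Middle is strictly dominated by Top, so Row never plays it.
On the remaining 2×2 (Top, Bottom vs Left, Right):
Let Row play Top with probability p. Expected payoff against Left: 8p + 4(1−p) = 4p + 4; against Right: (-3)p + 10(1−p) = −13p + 10.
Setting these equal: 4p + 4 = −13p + 10 ⇒ 17p = 6 ⇒ p = 6/17, and the value is (4)·(6/17) + 4 = 92/17.
For Column: with q = P(Left), equating Top's and Bottom's payoffs gives 11q − 3 = −6q + 10 ⇒ q = 13/17.

4/17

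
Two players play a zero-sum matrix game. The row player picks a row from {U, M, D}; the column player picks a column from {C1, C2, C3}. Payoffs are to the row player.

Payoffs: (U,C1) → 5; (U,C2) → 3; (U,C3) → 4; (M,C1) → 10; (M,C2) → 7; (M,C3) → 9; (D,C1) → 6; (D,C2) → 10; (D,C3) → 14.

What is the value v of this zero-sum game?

58/7

Row minima: U → 3, M → 7, D → 6; maximin = 7.
Column maxima: C1 → 10, C2 → 10, C3 → 14; minimax = 10.
7 ≠ 10, so there is no saddle point; optimal play is mixed.
U is strictly dominated by M, so the row player never plays it.
C3 is strictly dominated by C2 (it gives the row player strictly more in every row), so the column player never plays it.
On the remaining 2×2 (M, D vs C1, C2):
Let the row player play M with probability p. Expected payoff against C1: 10p + 6(1−p) = 4p + 6; against C2: 7p + 10(1−p) = −3p + 10.
Setting these equal: 4p + 6 = −3p + 10 ⇒ 7p = 4 ⇒ p = 4/7, and the value is (4)·(4/7) + 6 = 58/7.
For the column player: with q = P(C1), equating M's and D's payoffs gives 3q + 7 = −4q + 10 ⇒ q = 3/7.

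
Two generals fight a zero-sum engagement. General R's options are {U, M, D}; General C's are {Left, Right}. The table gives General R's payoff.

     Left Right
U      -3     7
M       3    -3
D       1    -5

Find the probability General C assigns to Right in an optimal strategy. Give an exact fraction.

3/8

Row minima: U → -3, M → -3, D → -5; maximin = -3.
Column maxima: Left → 3, Right → 7; minimax = 3.
-3 ≠ 3, so there is no saddle point; optimal play is mixed.
D is strictly dominated by M, so General R never plays it.
On the remaining 2×2 (U, M vs Left, Right):
Let General R play U with probability p. Expected payoff against Left: (-3)p + 3(1−p) = −6p + 3; against Right: 7p + (-3)(1−p) = 10p − 3.
Setting these equal: −6p + 3 = 10p − 3 ⇒ −16p = -6 ⇒ p = 3/8, and the value is (-6)·(3/8) + 3 = 3/4.
For General C: with q = P(Left), equating U's and M's payoffs gives −10q + 7 = 6q − 3 ⇒ q = 5/8.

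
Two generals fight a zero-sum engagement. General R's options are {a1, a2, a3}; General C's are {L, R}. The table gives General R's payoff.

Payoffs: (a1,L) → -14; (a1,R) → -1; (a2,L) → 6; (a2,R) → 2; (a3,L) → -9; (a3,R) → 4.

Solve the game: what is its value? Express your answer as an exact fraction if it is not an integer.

Row minima: a1 → -14, a2 → 2, a3 → -9; maximin = 2.
Column maxima: L → 6, R → 4; minimax = 4.
2 ≠ 4, so there is no saddle point; optimal play is mixed.
a1 is strictly dominated by a2, so General R never plays it.
On the remaining 2×2 (a2, a3 vs L, R):
Let General R play a2 with probability p. Expected payoff against L: 6p + (-9)(1−p) = 15p − 9; against R: 2p + 4(1−p) = −2p + 4.
Setting these equal: 15p − 9 = −2p + 4 ⇒ 17p = 13 ⇒ p = 13/17, and the value is (15)·(13/17) − 9 = 42/17.
For General C: with q = P(L), equating a2's and a3's payoffs gives 4q + 2 = −13q + 4 ⇒ q = 2/17.

42/17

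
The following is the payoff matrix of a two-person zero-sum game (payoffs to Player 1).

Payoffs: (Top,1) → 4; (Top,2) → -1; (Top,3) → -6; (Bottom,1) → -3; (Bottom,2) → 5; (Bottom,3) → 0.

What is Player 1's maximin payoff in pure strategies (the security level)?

Row minima: Top → -6, Bottom → -3.
The best of these is -3.

-3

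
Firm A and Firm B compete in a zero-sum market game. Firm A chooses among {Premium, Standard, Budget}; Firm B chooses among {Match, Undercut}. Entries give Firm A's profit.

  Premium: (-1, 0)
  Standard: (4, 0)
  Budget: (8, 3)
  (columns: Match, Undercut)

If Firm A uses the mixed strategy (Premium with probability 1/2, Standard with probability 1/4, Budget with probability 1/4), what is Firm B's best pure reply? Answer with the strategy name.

If Firm B plays Match, Firm A's expected payoff is (1/2)·(-1) + (1/4)·4 + (1/4)·8 = 5/2.
If Firm B plays Undercut, Firm A's expected payoff is (1/2)·0 + (1/4)·0 + (1/4)·3 = 3/4.
Firm B minimizes Firm A's payoff; the smallest is 3/4, so the best response is Undercut.

Undercut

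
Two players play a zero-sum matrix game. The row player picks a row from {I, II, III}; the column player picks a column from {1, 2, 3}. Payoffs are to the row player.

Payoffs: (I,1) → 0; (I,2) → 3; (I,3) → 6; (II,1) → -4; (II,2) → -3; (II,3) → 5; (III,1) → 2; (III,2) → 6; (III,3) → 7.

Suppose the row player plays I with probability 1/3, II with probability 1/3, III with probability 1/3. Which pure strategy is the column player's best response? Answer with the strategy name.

If the column player plays 1, the row player's expected payoff is (1/3)·0 + (1/3)·(-4) + (1/3)·2 = -2/3.
If the column player plays 2, the row player's expected payoff is (1/3)·3 + (1/3)·(-3) + (1/3)·6 = 2.
If the column player plays 3, the row player's expected payoff is (1/3)·6 + (1/3)·5 + (1/3)·7 = 6.
The column player minimizes the row player's payoff; the smallest is -2/3, so the best response is 1.

1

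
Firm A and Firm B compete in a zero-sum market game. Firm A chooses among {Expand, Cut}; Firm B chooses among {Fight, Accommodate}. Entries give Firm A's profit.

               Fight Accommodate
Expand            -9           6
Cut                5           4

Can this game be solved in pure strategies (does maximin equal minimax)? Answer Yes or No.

Row minima: Expand → -9, Cut → 4; maximin = 4.
Column maxima: Fight → 5, Accommodate → 6; minimax = 5.
4 ≠ 5, so no pure-strategy equilibrium exists.

No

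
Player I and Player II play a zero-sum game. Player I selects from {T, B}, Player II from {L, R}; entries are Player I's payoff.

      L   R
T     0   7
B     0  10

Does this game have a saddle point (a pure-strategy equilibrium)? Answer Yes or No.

Yes

Row minima: T → 0, B → 0; maximin = 0.
Column maxima: L → 0, R → 10; minimax = 0.
maximin = minimax = 0, so a saddle point exists.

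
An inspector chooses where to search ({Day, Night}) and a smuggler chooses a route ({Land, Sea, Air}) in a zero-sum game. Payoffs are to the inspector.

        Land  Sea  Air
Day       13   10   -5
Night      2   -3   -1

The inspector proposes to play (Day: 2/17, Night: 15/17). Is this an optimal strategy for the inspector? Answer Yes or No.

Yes

Against Land this mix gives (2/17)·13 + (15/17)·2 = 56/17.
Against Sea this mix gives (2/17)·10 + (15/17)·(-3) = -25/17.
Against Air this mix gives (2/17)·(-5) + (15/17)·(-1) = -25/17.
All of the smuggler's active replies (Sea, Air) yield -25/17, and no column does worse for the inspector. The mix makes the smuggler indifferent and guarantees -25/17, so it is optimal.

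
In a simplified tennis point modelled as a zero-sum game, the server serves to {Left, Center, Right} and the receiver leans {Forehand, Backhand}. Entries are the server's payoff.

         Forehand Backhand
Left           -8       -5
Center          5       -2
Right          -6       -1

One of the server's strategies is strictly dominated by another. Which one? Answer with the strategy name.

Left

Center gives a strictly higher payoff than Left against every column: 5 > -8, -2 > -5.
So Left is strictly dominated and the server never plays it.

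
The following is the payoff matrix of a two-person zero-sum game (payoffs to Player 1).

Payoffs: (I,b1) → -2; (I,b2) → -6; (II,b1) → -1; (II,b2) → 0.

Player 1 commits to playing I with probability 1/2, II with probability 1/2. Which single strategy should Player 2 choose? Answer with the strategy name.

b2

If Player 2 plays b1, Player 1's expected payoff is (1/2)·(-2) + (1/2)·(-1) = -3/2.
If Player 2 plays b2, Player 1's expected payoff is (1/2)·(-6) + (1/2)·0 = -3.
Player 2 minimizes Player 1's payoff; the smallest is -3, so the best response is b2.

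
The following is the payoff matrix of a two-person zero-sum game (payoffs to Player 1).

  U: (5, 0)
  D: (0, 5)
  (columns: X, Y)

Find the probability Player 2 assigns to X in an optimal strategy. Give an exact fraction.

Row minima: U → 0, D → 0; maximin = 0.
Column maxima: X → 5, Y → 5; minimax = 5.
0 ≠ 5, so there is no saddle point; optimal play is mixed.
Let Player 1 play U with probability p. Expected payoff against X: 5p + 0(1−p) = 5p; against Y: 0p + 5(1−p) = −5p + 5.
Setting these equal: 5p = −5p + 5 ⇒ 10p = 5 ⇒ p = 1/2, and the value is (5)·(1/2) = 5/2.
For Player 2: with q = P(X), equating U's and D's payoffs gives 5q = −5q + 5 ⇒ q = 1/2.

1/2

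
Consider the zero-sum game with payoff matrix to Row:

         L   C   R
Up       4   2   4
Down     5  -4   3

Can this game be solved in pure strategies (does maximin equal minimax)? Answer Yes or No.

Row minima: Up → 2, Down → -4; maximin = 2.
Column maxima: L → 5, C → 2, R → 4; minimax = 2.
maximin = minimax = 2, so a saddle point exists.

Yes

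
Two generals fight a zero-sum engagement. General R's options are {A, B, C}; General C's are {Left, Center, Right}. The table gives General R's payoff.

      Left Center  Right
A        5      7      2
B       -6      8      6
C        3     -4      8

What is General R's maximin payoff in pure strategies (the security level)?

Row minima: A → 2, B → -6, C → -4.
The best of these is 2.

2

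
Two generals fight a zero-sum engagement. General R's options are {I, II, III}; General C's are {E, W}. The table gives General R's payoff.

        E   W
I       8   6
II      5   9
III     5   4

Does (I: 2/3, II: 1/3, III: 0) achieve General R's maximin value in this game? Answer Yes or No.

Yes

Against E this mix gives (2/3)·8 + (1/3)·5 = 7.
Against W this mix gives (2/3)·6 + (1/3)·9 = 7.
All of General C's active replies (E, W) yield 7, and no column does worse for General R. The mix makes General C indifferent and guarantees 7, so it is optimal.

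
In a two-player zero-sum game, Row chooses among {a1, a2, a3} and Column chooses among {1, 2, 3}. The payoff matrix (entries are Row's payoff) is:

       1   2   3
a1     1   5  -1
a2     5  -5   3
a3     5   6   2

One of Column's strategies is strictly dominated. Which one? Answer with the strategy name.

3 holds Row's payoff strictly below 1 in every row: -1 < 1, 3 < 5, 2 < 5.
So 1 is strictly dominated for Column.

1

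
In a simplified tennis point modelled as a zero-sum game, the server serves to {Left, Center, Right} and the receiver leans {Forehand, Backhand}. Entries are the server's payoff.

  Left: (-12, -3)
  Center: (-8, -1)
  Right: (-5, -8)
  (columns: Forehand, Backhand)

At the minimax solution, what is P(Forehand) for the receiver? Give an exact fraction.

7/10

Row minima: Left → -12, Center → -8, Right → -8; maximin = -8.
Column maxima: Forehand → -5, Backhand → -1; minimax = -5.
-8 ≠ -5, so there is no saddle point; optimal play is mixed.
Left is strictly dominated by Center, so the server never plays it.
On the remaining 2×2 (Center, Right vs Forehand, Backhand):
Let the server play Center with probability p. Expected payoff against Forehand: (-8)p + (-5)(1−p) = −3p − 5; against Backhand: (-1)p + (-8)(1−p) = 7p − 8.
Setting these equal: −3p − 5 = 7p − 8 ⇒ −10p = -3 ⇒ p = 3/10, and the value is (-3)·(3/10) − 5 = -59/10.
For the receiver: with q = P(Forehand), equating Center's and Right's payoffs gives −7q − 1 = 3q − 8 ⇒ q = 7/10.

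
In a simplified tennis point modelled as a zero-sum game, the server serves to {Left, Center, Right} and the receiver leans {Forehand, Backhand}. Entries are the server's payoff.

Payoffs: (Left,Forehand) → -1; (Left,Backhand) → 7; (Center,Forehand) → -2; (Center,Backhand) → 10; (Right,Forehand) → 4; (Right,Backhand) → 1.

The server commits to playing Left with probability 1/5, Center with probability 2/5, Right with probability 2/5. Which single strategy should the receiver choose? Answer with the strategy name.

If the receiver plays Forehand, the server's expected payoff is (1/5)·(-1) + (2/5)·(-2) + (2/5)·4 = 3/5.
If the receiver plays Backhand, the server's expected payoff is (1/5)·7 + (2/5)·10 + (2/5)·1 = 29/5.
The receiver minimizes the server's payoff; the smallest is 3/5, so the best response is Forehand.

Forehand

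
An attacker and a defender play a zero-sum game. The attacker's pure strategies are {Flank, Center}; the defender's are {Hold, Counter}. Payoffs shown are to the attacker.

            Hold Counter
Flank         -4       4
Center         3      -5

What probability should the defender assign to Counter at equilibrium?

7/16

Row minima: Flank → -4, Center → -5; maximin = -4.
Column maxima: Hold → 3, Counter → 4; minimax = 3.
-4 ≠ 3, so there is no saddle point; optimal play is mixed.
Let the attacker play Flank with probability p. Expected payoff against Hold: (-4)p + 3(1−p) = −7p + 3; against Counter: 4p + (-5)(1−p) = 9p − 5.
Setting these equal: −7p + 3 = 9p − 5 ⇒ −16p = -8 ⇒ p = 1/2, and the value is (-7)·(1/2) + 3 = -1/2.
For the defender: with q = P(Hold), equating Flank's and Center's payoffs gives −8q + 4 = 8q − 5 ⇒ q = 9/16.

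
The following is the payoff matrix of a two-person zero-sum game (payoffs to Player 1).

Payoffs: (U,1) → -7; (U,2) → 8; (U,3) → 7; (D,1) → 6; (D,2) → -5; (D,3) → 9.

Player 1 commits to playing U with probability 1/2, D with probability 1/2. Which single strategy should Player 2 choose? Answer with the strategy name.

If Player 2 plays 1, Player 1's expected payoff is (1/2)·(-7) + (1/2)·6 = -1/2.
If Player 2 plays 2, Player 1's expected payoff is (1/2)·8 + (1/2)·(-5) = 3/2.
If Player 2 plays 3, Player 1's expected payoff is (1/2)·7 + (1/2)·9 = 8.
Player 2 minimizes Player 1's payoff; the smallest is -1/2, so the best response is 1.

1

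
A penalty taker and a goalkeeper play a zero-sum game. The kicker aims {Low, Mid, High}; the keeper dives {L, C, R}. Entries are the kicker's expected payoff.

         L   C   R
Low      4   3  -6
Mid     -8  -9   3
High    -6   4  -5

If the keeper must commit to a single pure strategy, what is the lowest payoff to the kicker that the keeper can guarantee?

3

Column maxima: L → 4, C → 4, R → 3.
The smallest of these is 3.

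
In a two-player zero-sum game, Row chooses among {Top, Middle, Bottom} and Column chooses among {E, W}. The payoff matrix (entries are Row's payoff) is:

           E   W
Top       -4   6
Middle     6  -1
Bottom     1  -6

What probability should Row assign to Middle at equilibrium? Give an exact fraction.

Row minima: Top → -4, Middle → -1, Bottom → -6; maximin = -1.
Column maxima: E → 6, W → 6; minimax = 6.
-1 ≠ 6, so there is no saddle point; optimal play is mixed.
Bottom is strictly dominated by Middle, so Row never plays it.
On the remaining 2×2 (Top, Middle vs E, W):
Let Row play Top with probability p. Expected payoff against E: (-4)p + 6(1−p) = −10p + 6; against W: 6p + (-1)(1−p) = 7p − 1.
Setting these equal: −10p + 6 = 7p − 1 ⇒ −17p = -7 ⇒ p = 7/17, and the value is (-10)·(7/17) + 6 = 32/17.
For Column: with q = P(E), equating Top's and Middle's payoffs gives −10q + 6 = 7q − 1 ⇒ q = 7/17.

10/17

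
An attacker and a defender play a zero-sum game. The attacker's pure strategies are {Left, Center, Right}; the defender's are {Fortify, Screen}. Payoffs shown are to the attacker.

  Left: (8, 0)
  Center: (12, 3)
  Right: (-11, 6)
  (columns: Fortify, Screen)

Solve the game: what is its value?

105/26

Row minima: Left → 0, Center → 3, Right → -11; maximin = 3.
Column maxima: Fortify → 12, Screen → 6; minimax = 6.
3 ≠ 6, so there is no saddle point; optimal play is mixed.
Left is strictly dominated by Center, so the attacker never plays it.
On the remaining 2×2 (Center, Right vs Fortify, Screen):
Let the attacker play Center with probability p. Expected payoff against Fortify: 12p + (-11)(1−p) = 23p − 11; against Screen: 3p + 6(1−p) = −3p + 6.
Setting these equal: 23p − 11 = −3p + 6 ⇒ 26p = 17 ⇒ p = 17/26, and the value is (23)·(17/26) − 11 = 105/26.
For the defender: with q = P(Fortify), equating Center's and Right's payoffs gives 9q + 3 = −17q + 6 ⇒ q = 3/26.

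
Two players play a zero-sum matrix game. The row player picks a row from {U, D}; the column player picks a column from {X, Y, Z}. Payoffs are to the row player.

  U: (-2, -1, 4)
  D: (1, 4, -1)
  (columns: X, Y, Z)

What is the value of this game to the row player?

1/4

Row minima: U → -2, D → -1; maximin = -1.
Column maxima: X → 1, Y → 4, Z → 4; minimax = 1.
-1 ≠ 1, so there is no saddle point; optimal play is mixed.
Y is strictly dominated by X (it gives the row player strictly more in every row), so the column player never plays it.
On the remaining 2×2 (U, D vs X, Z):
Let the row player play U with probability p. Expected payoff against X: (-2)p + 1(1−p) = −3p + 1; against Z: 4p + (-1)(1−p) = 5p − 1.
Setting these equal: −3p + 1 = 5p − 1 ⇒ −8p = -2 ⇒ p = 1/4, and the value is (-3)·(1/4) + 1 = 1/4.
For the column player: with q = P(X), equating U's and D's payoffs gives −6q + 4 = 2q − 1 ⇒ q = 5/8.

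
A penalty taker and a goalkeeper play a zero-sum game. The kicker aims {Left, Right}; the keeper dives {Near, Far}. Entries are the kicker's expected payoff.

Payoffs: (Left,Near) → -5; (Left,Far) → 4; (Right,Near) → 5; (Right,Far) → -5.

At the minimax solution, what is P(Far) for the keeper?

Row minima: Left → -5, Right → -5; maximin = -5.
Column maxima: Near → 5, Far → 4; minimax = 4.
-5 ≠ 4, so there is no saddle point; optimal play is mixed.
Let the kicker play Left with probability p. Expected payoff against Near: (-5)p + 5(1−p) = −10p + 5; against Far: 4p + (-5)(1−p) = 9p − 5.
Setting these equal: −10p + 5 = 9p − 5 ⇒ −19p = -10 ⇒ p = 10/19, and the value is (-10)·(10/19) + 5 = -5/19.
For the keeper: with q = P(Near), equating Left's and Right's payoffs gives −9q + 4 = 10q − 5 ⇒ q = 9/19.

10/19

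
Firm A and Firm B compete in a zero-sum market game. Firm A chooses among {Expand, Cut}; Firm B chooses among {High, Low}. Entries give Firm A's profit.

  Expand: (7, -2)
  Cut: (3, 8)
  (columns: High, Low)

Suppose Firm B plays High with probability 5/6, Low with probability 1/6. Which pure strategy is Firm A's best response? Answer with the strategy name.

Expand

Expected payoff of Expand: (5/6)·7 + (1/6)·(-2) = 11/2.
Expected payoff of Cut: (5/6)·3 + (1/6)·8 = 23/6.
The largest is 11/2, so Firm A's best response is Expand.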